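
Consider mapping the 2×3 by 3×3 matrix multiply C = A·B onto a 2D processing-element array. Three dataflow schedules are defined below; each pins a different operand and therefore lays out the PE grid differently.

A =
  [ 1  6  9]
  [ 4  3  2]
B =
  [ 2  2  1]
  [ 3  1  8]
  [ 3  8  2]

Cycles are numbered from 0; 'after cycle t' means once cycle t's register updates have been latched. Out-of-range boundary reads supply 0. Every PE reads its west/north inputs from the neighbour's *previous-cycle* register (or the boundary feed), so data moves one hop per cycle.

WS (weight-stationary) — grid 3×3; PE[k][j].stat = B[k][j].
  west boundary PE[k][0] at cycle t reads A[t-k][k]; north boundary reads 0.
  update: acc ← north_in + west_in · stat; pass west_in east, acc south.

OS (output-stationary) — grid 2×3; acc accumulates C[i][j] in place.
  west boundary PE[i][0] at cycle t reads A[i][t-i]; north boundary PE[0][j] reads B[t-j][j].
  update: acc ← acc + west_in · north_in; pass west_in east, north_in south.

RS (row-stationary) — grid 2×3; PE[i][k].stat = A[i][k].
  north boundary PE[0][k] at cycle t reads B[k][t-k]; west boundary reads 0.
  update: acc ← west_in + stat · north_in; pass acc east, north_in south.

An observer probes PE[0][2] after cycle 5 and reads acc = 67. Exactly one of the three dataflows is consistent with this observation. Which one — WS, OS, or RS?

WS [3×3] PE[0][2] across cycles:
  t=0 PE[0][2]: acc=0 h=0 v=0
  t=1 PE[0][2]: acc=0 h=0 v=0
  t=2 PE[0][2]: acc=1 h=1 v=1
  t=3 PE[0][2]: acc=4 h=4 v=4
  t=4 PE[0][2]: acc=0 h=0 v=0
  t=5 PE[0][2]: acc=0 h=0 v=0
OS [2×3] PE[0][2] across cycles:
  t=0 PE[0][2]: acc=0 h=0 v=0
  t=1 PE[0][2]: acc=0 h=0 v=0
  t=2 PE[0][2]: acc=1 h=1 v=1
  t=3 PE[0][2]: acc=49 h=6 v=8
  t=4 PE[0][2]: acc=67 h=9 v=2
  t=5 PE[0][2]: acc=67 h=0 v=0
RS [2×3] PE[0][2] across cycles:
  t=0 PE[0][2]: acc=0 h=0 v=0
  t=1 PE[0][2]: acc=0 h=0 v=0
  t=2 PE[0][2]: acc=47 h=47 v=3
  t=3 PE[0][2]: acc=80 h=80 v=8
  t=4 PE[0][2]: acc=67 h=67 v=2
  t=5 PE[0][2]: acc=0 h=0 v=0

dataflow = OS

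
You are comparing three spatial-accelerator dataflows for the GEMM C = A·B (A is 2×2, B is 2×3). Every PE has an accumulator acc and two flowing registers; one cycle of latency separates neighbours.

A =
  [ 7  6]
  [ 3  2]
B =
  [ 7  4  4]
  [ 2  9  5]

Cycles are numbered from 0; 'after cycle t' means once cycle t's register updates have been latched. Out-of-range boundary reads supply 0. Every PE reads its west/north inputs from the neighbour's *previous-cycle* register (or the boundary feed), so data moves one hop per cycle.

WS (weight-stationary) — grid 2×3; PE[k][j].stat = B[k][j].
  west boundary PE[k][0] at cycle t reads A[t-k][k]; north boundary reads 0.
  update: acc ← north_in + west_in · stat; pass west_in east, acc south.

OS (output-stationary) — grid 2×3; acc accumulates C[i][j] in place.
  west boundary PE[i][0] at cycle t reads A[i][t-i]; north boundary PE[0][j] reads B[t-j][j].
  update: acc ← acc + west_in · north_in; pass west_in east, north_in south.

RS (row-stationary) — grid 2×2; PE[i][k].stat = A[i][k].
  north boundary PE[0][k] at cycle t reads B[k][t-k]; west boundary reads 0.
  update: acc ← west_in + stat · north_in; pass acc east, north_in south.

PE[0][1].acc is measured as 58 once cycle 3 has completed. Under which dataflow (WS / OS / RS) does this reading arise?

dataflow = RS

WS [2×3] PE[0][1] across cycles:
  step 0 · PE0,1: acc=0; fwd→0 fwd↓0
  step 1 · PE0,1: acc=28; fwd→7 fwd↓28
  step 2 · PE0,1: acc=12; fwd→3 fwd↓12
  step 3 · PE0,1: acc=0; fwd→0 fwd↓0
OS [2×3] PE[0][1] across cycles:
  step 0 · PE0,1: acc=0; fwd→0 fwd↓0
  step 1 · PE0,1: acc=28; fwd→7 fwd↓4
  step 2 · PE0,1: acc=82; fwd→6 fwd↓9
  step 3 · PE0,1: acc=82; fwd→0 fwd↓0
RS [2×2] PE[0][1] across cycles:
  step 0 · PE0,1: acc=0; fwd→0 fwd↓0
  step 1 · PE0,1: acc=61; fwd→61 fwd↓2
  step 2 · PE0,1: acc=82; fwd→82 fwd↓9
  step 3 · PE0,1: acc=58; fwd→58 fwd↓5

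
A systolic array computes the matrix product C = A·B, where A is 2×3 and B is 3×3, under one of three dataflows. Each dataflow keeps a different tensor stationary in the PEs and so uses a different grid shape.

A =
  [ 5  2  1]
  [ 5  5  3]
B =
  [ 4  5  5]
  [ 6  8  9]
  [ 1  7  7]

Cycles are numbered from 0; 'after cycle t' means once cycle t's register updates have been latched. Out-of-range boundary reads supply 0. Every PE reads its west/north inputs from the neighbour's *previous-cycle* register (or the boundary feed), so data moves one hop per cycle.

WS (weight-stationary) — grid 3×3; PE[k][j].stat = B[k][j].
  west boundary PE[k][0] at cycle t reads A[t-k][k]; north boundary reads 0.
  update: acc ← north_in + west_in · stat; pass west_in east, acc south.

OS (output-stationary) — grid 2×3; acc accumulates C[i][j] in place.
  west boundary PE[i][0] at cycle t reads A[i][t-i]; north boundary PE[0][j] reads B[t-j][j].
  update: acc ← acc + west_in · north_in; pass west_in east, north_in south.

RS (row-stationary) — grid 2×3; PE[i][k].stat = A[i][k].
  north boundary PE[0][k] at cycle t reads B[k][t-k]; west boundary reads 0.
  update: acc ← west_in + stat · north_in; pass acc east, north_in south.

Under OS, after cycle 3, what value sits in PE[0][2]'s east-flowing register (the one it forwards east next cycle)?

OS on a 2×3 grid — tracing PE[0][2] and its feeders:
  step 0 · PE0,1: acc=0; fwd→0 fwd↓0
  step 0 · PE0,2: acc=0; fwd→0 fwd↓0
  step 1 · PE0,1: acc=25; fwd→5 fwd↓5
  step 1 · PE0,2: acc=0; fwd→0 fwd↓0
  step 2 · PE0,1: acc=41; fwd→2 fwd↓8
  step 2 · PE0,2: acc=25; fwd→5 fwd↓5
  step 3 · PE0,1: acc=48; fwd→1 fwd↓7
  step 3 · PE0,2: acc=43; fwd→2 fwd↓9

register = 2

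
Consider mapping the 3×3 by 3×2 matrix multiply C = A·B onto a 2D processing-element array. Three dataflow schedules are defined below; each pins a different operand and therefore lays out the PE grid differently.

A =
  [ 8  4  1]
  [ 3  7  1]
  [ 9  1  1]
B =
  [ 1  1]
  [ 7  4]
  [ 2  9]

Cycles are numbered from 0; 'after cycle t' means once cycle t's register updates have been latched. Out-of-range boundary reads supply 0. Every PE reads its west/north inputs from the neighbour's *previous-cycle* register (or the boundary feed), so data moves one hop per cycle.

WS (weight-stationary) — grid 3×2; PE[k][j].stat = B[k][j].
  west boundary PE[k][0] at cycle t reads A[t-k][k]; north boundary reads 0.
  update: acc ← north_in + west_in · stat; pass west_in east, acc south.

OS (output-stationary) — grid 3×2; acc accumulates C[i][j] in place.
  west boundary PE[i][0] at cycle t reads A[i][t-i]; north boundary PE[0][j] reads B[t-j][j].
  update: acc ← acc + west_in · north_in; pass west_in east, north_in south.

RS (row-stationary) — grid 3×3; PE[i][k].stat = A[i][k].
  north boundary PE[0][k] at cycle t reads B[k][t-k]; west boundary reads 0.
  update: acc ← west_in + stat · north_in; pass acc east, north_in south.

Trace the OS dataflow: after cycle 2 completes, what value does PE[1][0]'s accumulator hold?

OS on a 3×2 grid — tracing PE[1][0] and its feeders:
  c0 r0c0: 8 / 8 / 1
  c0 r1c0: 0 / 0 / 0
  c1 r0c0: 36 / 4 / 7
  c1 r1c0: 3 / 3 / 1
  c2 r0c0: 38 / 1 / 2
  c2 r1c0: 52 / 7 / 7

PE[1][0].acc = 52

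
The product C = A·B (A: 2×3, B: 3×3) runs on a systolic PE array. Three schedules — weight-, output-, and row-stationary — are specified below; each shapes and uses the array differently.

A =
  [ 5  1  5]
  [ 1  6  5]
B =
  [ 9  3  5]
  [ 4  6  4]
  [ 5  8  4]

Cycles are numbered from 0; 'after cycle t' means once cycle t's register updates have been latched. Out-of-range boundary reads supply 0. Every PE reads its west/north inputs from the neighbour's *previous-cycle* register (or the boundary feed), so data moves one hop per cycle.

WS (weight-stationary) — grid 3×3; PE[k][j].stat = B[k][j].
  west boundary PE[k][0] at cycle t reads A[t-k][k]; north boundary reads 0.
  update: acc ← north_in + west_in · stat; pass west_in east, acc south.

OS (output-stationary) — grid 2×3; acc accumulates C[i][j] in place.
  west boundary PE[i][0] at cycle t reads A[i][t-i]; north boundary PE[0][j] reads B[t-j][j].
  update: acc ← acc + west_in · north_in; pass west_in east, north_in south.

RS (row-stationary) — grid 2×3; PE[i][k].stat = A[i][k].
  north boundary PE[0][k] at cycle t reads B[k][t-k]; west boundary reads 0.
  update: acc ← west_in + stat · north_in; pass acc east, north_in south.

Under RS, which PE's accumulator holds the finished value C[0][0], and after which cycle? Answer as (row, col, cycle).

Under RS, C[0][0] lands at PE[0][2]:
  @0  [0,2]  acc 0  |  →0  ↓0
  @1  [0,2]  acc 0  |  →0  ↓0
  @2  [0,2]  acc 74  |  →74  ↓5

(row, col, cycle) = (0, 2, 2)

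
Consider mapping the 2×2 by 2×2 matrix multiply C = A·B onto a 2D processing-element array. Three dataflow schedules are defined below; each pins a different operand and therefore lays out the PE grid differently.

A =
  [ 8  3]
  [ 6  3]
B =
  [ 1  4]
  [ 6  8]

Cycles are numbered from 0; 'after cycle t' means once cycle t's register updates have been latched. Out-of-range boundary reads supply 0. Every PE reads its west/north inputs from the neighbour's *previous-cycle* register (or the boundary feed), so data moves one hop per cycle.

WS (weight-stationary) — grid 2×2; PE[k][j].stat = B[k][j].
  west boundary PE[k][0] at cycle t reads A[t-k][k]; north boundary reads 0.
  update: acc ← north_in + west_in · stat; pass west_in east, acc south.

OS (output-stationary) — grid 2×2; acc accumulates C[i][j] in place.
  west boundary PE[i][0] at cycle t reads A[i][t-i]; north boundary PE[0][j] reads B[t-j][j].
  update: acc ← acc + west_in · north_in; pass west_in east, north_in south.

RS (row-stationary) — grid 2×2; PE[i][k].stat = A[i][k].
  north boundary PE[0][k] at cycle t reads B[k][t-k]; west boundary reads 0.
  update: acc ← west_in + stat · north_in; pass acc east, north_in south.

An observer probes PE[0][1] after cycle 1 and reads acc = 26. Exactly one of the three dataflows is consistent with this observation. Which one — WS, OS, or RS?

WS [2×2] PE[0][1] across cycles:
  step 0 · PE0,1: acc=0; fwd→0 fwd↓0
  step 1 · PE0,1: acc=32; fwd→8 fwd↓32
OS [2×2] PE[0][1] across cycles:
  step 0 · PE0,1: acc=0; fwd→0 fwd↓0
  step 1 · PE0,1: acc=32; fwd→8 fwd↓4
RS [2×2] PE[0][1] across cycles:
  step 0 · PE0,1: acc=0; fwd→0 fwd↓0
  step 1 · PE0,1: acc=26; fwd→26 fwd↓6

dataflow = RS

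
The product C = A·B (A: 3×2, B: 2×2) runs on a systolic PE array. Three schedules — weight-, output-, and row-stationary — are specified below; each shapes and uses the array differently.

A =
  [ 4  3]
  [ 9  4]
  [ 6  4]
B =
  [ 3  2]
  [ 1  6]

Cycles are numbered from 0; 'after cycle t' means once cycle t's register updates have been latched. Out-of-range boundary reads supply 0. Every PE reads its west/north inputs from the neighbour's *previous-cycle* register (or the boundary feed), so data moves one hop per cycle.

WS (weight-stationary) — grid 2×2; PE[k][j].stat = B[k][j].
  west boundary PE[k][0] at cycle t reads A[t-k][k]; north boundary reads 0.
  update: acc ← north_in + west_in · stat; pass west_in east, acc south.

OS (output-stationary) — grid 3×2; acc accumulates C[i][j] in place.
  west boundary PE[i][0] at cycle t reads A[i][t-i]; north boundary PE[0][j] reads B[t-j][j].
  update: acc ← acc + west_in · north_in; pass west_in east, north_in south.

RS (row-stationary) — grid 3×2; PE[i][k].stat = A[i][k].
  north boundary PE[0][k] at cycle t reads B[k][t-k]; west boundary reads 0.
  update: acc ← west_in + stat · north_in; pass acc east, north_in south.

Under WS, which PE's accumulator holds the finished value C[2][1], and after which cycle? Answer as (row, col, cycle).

WS — PE[1][1] is where C[2][1] collects:
  cycle 0: PE[1][1] → acc 0, east 0, south 0
  cycle 1: PE[1][1] → acc 0, east 0, south 0
  cycle 2: PE[1][1] → acc 26, east 3, south 26
  cycle 3: PE[1][1] → acc 42, east 4, south 42
  cycle 4: PE[1][1] → acc 36, east 4, south 36

(row, col, cycle) = (1, 1, 4)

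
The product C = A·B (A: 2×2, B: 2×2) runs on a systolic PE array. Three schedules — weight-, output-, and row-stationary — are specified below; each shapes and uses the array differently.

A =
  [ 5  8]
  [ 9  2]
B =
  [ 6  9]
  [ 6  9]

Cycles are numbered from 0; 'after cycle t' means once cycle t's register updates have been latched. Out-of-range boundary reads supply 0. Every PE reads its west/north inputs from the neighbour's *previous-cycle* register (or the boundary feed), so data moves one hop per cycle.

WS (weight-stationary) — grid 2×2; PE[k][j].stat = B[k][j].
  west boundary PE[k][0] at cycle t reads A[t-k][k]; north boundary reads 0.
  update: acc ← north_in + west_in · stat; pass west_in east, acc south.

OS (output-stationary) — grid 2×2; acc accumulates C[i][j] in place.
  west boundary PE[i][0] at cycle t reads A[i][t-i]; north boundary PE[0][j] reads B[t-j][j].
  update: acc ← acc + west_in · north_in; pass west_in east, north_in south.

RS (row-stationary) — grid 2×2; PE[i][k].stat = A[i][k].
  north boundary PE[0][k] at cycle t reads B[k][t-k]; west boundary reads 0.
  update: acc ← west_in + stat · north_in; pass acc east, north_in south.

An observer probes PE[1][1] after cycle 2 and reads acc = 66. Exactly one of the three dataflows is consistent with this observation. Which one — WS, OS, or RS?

WS [2×2] PE[1][1] across cycles:
  0: (1,1).acc=0  regs=<0,0>
  1: (1,1).acc=0  regs=<0,0>
  2: (1,1).acc=117  regs=<8,117>
OS [2×2] PE[1][1] across cycles:
  0: (1,1).acc=0  regs=<0,0>
  1: (1,1).acc=0  regs=<0,0>
  2: (1,1).acc=81  regs=<9,9>
RS [2×2] PE[1][1] across cycles:
  0: (1,1).acc=0  regs=<0,0>
  1: (1,1).acc=0  regs=<0,0>
  2: (1,1).acc=66  regs=<66,6>

dataflow = RS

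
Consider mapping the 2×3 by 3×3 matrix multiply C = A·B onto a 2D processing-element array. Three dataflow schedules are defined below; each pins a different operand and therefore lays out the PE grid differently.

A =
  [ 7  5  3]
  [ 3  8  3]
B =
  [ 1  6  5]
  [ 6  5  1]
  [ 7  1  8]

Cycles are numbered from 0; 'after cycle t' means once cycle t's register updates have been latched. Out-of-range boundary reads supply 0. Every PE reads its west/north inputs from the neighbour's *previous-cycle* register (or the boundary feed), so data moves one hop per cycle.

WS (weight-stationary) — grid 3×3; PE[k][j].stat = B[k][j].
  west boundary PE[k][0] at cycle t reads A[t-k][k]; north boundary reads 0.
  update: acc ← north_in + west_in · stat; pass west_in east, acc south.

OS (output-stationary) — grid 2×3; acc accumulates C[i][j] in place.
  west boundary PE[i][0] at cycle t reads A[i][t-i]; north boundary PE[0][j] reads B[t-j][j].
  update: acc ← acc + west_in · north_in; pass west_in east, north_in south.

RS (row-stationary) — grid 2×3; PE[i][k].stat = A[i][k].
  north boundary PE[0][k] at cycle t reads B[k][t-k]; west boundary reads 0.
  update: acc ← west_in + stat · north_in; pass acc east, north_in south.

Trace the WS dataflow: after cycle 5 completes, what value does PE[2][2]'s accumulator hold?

WS (3×3). Following PE[2][2] plus its west/north inputs:
  @0  [1,2]  acc 0  |  →0  ↓0
  @0  [2,1]  acc 0  |  →0  ↓0
  @0  [2,2]  acc 0  |  →0  ↓0
  @1  [1,2]  acc 0  |  →0  ↓0
  @1  [2,1]  acc 0  |  →0  ↓0
  @1  [2,2]  acc 0  |  →0  ↓0
  @2  [1,2]  acc 0  |  →0  ↓0
  @2  [2,1]  acc 0  |  →0  ↓0
  @2  [2,2]  acc 0  |  →0  ↓0
  @3  [1,2]  acc 40  |  →5  ↓40
  @3  [2,1]  acc 70  |  →3  ↓70
  @3  [2,2]  acc 0  |  →0  ↓0
  @4  [1,2]  acc 23  |  →8  ↓23
  @4  [2,1]  acc 61  |  →3  ↓61
  @4  [2,2]  acc 64  |  →3  ↓64
  @5  [1,2]  acc 0  |  →0  ↓0
  @5  [2,1]  acc 0  |  →0  ↓0
  @5  [2,2]  acc 47  |  →3  ↓47

PE[2][2].acc = 47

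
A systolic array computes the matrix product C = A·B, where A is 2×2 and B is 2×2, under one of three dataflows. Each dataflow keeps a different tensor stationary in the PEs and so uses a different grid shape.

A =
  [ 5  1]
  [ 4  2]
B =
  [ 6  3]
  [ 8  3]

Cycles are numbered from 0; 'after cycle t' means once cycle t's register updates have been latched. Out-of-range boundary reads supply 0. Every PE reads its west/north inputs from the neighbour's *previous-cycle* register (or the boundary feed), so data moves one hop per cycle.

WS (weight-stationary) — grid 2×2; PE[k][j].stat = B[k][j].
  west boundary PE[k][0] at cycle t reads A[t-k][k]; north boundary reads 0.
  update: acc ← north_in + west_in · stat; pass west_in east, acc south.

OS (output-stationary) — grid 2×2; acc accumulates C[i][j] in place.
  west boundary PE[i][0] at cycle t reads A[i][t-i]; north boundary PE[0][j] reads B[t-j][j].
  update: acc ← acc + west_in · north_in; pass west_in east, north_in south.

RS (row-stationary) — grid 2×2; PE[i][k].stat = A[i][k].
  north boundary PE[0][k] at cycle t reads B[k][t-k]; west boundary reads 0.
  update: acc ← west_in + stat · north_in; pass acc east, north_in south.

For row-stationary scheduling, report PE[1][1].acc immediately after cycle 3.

PE[1][1].acc = 18

RS (2×2). Following PE[1][1] plus its west/north inputs:
  after 0 — PE[0][1] acc=0, pass-E 0, pass-S 0
  after 0 — PE[1][0] acc=0, pass-E 0, pass-S 0
  after 0 — PE[1][1] acc=0, pass-E 0, pass-S 0
  after 1 — PE[0][1] acc=38, pass-E 38, pass-S 8
  after 1 — PE[1][0] acc=24, pass-E 24, pass-S 6
  after 1 — PE[1][1] acc=0, pass-E 0, pass-S 0
  after 2 — PE[0][1] acc=18, pass-E 18, pass-S 3
  after 2 — PE[1][0] acc=12, pass-E 12, pass-S 3
  after 2 — PE[1][1] acc=40, pass-E 40, pass-S 8
  after 3 — PE[0][1] acc=0, pass-E 0, pass-S 0
  after 3 — PE[1][0] acc=0, pass-E 0, pass-S 0
  after 3 — PE[1][1] acc=18, pass-E 18, pass-S 3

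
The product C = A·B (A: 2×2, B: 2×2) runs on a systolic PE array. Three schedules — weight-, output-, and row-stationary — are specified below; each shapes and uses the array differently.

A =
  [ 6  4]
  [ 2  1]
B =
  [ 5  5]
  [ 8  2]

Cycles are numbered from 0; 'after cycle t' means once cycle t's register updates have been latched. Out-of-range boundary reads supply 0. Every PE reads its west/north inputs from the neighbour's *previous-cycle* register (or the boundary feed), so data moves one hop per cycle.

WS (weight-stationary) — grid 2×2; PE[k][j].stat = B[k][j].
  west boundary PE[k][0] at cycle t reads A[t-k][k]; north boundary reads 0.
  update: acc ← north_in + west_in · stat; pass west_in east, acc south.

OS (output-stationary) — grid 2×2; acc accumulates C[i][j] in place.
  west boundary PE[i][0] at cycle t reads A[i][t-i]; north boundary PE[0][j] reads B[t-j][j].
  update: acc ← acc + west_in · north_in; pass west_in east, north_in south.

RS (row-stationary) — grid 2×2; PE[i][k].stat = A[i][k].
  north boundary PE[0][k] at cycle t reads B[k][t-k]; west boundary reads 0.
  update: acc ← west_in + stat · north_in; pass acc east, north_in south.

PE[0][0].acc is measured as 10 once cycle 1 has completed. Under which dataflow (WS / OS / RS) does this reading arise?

Under WS (2×2), PE[0][0]:
  c0 r0c0: 30 / 6 / 30
  c1 r0c0: 10 / 2 / 10
Under OS (2×2), PE[0][0]:
  c0 r0c0: 30 / 6 / 5
  c1 r0c0: 62 / 4 / 8
Under RS (2×2), PE[0][0]:
  c0 r0c0: 30 / 30 / 5
  c1 r0c0: 30 / 30 / 5

dataflow = WS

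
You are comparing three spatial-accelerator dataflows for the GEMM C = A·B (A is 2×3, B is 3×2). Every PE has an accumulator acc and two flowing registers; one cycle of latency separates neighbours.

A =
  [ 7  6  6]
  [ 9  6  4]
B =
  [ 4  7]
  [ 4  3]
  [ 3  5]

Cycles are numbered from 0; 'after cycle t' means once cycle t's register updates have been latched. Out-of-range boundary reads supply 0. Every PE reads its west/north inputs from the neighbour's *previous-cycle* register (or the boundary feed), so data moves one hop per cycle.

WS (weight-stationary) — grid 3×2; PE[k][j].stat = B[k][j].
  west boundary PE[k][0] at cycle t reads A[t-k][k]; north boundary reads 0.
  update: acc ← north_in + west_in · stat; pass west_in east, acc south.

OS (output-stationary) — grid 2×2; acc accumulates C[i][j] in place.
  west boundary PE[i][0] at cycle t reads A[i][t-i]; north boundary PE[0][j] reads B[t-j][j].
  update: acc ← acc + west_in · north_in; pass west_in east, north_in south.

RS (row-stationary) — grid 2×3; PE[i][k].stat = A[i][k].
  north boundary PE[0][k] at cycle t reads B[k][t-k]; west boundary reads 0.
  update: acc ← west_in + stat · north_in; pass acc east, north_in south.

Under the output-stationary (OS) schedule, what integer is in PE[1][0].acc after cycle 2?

OS 2×2: PE[1][0] cycle-by-cycle (with neighbour feeds):
  cycle 0: PE[0][0] → acc 28, east 7, south 4
  cycle 0: PE[1][0] → acc 0, east 0, south 0
  cycle 1: PE[0][0] → acc 52, east 6, south 4
  cycle 1: PE[1][0] → acc 36, east 9, south 4
  cycle 2: PE[0][0] → acc 70, east 6, south 3
  cycle 2: PE[1][0] → acc 60, east 6, south 4

PE[1][0].acc = 60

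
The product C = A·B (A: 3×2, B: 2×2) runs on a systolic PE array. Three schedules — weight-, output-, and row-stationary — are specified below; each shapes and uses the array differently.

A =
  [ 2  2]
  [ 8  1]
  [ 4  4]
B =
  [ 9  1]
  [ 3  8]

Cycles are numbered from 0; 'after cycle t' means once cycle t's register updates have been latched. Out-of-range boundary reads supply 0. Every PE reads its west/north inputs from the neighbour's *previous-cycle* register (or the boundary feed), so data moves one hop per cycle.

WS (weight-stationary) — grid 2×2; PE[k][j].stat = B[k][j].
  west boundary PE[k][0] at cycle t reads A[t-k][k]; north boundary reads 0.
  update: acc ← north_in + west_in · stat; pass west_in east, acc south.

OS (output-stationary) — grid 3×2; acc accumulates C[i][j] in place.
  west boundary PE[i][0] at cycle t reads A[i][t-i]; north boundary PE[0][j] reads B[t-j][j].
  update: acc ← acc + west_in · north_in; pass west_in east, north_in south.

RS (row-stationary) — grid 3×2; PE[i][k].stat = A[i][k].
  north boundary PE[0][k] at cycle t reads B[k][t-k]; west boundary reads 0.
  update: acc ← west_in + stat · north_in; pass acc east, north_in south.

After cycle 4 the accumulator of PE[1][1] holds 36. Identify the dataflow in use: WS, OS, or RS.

— WS: 2×2; PE[1][1] trace:
  @0  [1,1]  acc 0  |  →0  ↓0
  @1  [1,1]  acc 0  |  →0  ↓0
  @2  [1,1]  acc 18  |  →2  ↓18
  @3  [1,1]  acc 16  |  →1  ↓16
  @4  [1,1]  acc 36  |  →4  ↓36
— OS: 3×2; PE[1][1] trace:
  @0  [1,1]  acc 0  |  →0  ↓0
  @1  [1,1]  acc 0  |  →0  ↓0
  @2  [1,1]  acc 8  |  →8  ↓1
  @3  [1,1]  acc 16  |  →1  ↓8
  @4  [1,1]  acc 16  |  →0  ↓0
— RS: 3×2; PE[1][1] trace:
  @0  [1,1]  acc 0  |  →0  ↓0
  @1  [1,1]  acc 0  |  →0  ↓0
  @2  [1,1]  acc 75  |  →75  ↓3
  @3  [1,1]  acc 16  |  →16  ↓8
  @4  [1,1]  acc 0  |  →0  ↓0

dataflow = WS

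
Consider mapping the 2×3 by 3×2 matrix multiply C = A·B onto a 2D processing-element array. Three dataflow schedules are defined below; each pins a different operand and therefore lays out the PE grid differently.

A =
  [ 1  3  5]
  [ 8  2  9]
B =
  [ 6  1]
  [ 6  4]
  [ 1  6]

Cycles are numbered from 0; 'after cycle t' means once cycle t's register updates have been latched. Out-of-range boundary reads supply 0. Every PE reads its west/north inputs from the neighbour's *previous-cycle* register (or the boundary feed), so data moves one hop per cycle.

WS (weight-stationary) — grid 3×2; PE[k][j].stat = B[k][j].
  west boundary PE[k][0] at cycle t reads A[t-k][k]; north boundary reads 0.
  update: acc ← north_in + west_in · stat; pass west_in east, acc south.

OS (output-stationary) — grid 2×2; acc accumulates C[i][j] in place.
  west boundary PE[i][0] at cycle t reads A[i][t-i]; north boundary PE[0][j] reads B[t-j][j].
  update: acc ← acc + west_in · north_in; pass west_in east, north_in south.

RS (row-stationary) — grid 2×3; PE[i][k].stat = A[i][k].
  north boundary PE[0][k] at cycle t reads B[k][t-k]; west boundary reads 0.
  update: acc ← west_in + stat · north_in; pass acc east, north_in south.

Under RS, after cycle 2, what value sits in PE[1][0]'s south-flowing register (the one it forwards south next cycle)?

Tracing RS — 2×3 array, target PE[1][0]:
  0: (0,0).acc=6  regs=<6,6>
  0: (1,0).acc=0  regs=<0,0>
  1: (0,0).acc=1  regs=<1,1>
  1: (1,0).acc=48  regs=<48,6>
  2: (0,0).acc=0  regs=<0,0>
  2: (1,0).acc=8  regs=<8,1>

register = 1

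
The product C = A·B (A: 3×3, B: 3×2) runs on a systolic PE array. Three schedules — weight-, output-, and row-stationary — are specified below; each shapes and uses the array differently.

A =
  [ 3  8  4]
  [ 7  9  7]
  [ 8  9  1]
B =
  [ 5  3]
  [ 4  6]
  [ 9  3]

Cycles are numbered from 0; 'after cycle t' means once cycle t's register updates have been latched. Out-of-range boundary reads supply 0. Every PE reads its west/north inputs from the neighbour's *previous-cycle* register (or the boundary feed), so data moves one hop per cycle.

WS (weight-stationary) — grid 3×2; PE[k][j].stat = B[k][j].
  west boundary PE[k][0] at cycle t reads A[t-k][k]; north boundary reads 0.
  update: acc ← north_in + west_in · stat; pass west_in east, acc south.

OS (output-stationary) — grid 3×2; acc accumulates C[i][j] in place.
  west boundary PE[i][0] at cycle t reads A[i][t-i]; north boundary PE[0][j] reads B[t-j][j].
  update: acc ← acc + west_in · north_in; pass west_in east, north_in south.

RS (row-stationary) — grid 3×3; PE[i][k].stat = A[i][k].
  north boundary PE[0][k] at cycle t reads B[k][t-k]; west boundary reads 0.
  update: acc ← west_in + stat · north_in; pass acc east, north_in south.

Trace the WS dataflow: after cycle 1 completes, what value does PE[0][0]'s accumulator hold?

PE[0][0].acc = 35

WS (3×2). Following PE[0][0] plus its west/north inputs:
  step 0 · PE0,0: acc=15; fwd→3 fwd↓15
  step 1 · PE0,0: acc=35; fwd→7 fwd↓35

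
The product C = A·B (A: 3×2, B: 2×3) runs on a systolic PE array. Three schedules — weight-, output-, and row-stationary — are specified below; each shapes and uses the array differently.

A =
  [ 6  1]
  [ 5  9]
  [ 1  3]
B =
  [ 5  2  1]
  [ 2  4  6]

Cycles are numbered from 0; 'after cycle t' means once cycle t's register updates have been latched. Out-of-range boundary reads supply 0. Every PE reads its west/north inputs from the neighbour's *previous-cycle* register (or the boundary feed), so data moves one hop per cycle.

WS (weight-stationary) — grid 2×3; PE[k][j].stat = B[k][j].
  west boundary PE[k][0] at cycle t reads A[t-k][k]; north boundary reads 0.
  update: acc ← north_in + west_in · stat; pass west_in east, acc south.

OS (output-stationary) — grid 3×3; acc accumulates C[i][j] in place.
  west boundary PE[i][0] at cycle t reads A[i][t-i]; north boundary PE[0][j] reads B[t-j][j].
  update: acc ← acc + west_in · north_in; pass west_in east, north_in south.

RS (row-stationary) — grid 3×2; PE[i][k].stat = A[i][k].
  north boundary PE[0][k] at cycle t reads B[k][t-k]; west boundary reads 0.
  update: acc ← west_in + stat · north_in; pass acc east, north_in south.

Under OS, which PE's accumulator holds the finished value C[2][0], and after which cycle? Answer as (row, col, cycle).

Under OS, C[2][0] lands at PE[2][0]:
  cycle 0: PE[2][0] → acc 0, east 0, south 0
  cycle 1: PE[2][0] → acc 0, east 0, south 0
  cycle 2: PE[2][0] → acc 5, east 1, south 5
  cycle 3: PE[2][0] → acc 11, east 3, south 2

(row, col, cycle) = (2, 0, 3)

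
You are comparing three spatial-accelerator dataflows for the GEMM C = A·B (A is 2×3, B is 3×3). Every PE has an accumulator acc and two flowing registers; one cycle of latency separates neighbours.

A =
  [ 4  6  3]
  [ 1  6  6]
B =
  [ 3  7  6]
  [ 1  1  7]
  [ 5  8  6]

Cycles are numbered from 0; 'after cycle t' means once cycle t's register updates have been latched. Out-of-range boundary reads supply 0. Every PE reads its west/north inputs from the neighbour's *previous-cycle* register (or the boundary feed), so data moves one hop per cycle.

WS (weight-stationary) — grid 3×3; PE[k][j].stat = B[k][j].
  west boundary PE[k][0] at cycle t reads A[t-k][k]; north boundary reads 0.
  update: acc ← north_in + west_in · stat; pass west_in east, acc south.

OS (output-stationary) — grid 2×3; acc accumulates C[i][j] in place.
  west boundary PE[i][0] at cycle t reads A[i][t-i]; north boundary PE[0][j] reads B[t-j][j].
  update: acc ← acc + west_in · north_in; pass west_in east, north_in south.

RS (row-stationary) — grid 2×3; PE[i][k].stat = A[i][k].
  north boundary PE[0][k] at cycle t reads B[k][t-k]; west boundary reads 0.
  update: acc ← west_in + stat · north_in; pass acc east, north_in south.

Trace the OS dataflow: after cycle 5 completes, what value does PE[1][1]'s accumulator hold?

PE[1][1].acc = 61

OS (2×3). Following PE[1][1] plus its west/north inputs:
  t=0 PE[0][1]: acc=0 h=0 v=0
  t=0 PE[1][0]: acc=0 h=0 v=0
  t=0 PE[1][1]: acc=0 h=0 v=0
  t=1 PE[0][1]: acc=28 h=4 v=7
  t=1 PE[1][0]: acc=3 h=1 v=3
  t=1 PE[1][1]: acc=0 h=0 v=0
  t=2 PE[0][1]: acc=34 h=6 v=1
  t=2 PE[1][0]: acc=9 h=6 v=1
  t=2 PE[1][1]: acc=7 h=1 v=7
  t=3 PE[0][1]: acc=58 h=3 v=8
  t=3 PE[1][0]: acc=39 h=6 v=5
  t=3 PE[1][1]: acc=13 h=6 v=1
  t=4 PE[0][1]: acc=58 h=0 v=0
  t=4 PE[1][0]: acc=39 h=0 v=0
  t=4 PE[1][1]: acc=61 h=6 v=8
  t=5 PE[0][1]: acc=58 h=0 v=0
  t=5 PE[1][0]: acc=39 h=0 v=0
  t=5 PE[1][1]: acc=61 h=0 v=0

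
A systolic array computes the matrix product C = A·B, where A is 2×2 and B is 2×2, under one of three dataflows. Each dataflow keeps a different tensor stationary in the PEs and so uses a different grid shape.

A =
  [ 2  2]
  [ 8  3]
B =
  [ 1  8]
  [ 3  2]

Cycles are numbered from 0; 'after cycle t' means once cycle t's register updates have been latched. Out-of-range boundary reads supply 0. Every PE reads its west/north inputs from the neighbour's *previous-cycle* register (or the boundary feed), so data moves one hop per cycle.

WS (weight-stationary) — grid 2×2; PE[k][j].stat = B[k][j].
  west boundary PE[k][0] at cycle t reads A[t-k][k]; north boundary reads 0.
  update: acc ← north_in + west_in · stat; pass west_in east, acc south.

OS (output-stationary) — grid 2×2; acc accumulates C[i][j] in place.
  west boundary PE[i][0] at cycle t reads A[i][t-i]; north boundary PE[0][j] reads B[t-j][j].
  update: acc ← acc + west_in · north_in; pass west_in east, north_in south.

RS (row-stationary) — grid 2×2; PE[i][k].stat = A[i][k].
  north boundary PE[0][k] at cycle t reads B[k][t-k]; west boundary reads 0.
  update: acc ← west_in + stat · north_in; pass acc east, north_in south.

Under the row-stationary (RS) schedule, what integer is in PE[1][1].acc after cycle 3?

PE[1][1].acc = 70

RS (2×2). Following PE[1][1] plus its west/north inputs:
  c0 r0c1: 0 / 0 / 0
  c0 r1c0: 0 / 0 / 0
  c0 r1c1: 0 / 0 / 0
  c1 r0c1: 8 / 8 / 3
  c1 r1c0: 8 / 8 / 1
  c1 r1c1: 0 / 0 / 0
  c2 r0c1: 20 / 20 / 2
  c2 r1c0: 64 / 64 / 8
  c2 r1c1: 17 / 17 / 3
  c3 r0c1: 0 / 0 / 0
  c3 r1c0: 0 / 0 / 0
  c3 r1c1: 70 / 70 / 2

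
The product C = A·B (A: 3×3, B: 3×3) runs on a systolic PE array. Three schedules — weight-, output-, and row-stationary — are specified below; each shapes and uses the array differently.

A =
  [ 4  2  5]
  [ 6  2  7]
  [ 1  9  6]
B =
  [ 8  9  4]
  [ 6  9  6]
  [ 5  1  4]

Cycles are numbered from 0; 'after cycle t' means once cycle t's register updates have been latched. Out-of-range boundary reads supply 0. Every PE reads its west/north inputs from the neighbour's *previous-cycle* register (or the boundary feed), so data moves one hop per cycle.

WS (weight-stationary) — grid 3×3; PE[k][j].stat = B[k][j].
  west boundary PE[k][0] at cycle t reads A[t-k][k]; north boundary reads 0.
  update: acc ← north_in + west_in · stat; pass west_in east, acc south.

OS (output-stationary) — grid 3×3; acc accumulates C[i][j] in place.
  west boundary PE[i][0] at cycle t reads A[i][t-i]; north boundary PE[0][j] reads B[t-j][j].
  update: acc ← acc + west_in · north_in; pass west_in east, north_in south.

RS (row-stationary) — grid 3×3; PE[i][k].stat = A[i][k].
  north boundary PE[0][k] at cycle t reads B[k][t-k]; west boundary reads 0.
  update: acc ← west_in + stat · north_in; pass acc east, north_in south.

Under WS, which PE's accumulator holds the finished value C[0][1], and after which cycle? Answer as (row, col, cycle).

Under WS, C[0][1] lands at PE[2][1]:
  [0] (2,1) acc=0 (h:0 v:0)
  [1] (2,1) acc=0 (h:0 v:0)
  [2] (2,1) acc=0 (h:0 v:0)
  [3] (2,1) acc=59 (h:5 v:59)

(row, col, cycle) = (2, 1, 3)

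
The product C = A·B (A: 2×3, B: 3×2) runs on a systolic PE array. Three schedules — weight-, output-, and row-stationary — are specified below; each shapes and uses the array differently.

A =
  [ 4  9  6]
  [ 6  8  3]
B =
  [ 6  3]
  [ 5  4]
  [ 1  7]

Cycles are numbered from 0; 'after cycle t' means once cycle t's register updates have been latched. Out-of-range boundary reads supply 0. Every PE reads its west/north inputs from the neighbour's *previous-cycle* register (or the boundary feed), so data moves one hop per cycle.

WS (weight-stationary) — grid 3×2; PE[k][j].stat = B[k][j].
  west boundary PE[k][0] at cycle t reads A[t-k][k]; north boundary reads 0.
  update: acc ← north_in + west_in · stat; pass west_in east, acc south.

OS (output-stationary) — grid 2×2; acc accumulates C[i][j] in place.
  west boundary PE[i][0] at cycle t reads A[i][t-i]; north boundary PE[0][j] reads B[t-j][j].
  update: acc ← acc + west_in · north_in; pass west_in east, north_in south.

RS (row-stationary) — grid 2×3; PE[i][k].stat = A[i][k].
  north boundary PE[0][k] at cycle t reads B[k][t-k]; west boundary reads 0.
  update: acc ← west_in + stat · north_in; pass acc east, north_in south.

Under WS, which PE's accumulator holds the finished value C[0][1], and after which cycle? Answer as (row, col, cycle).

Under WS, C[0][1] lands at PE[2][1]:
  c0 r2c1: 0 / 0 / 0
  c1 r2c1: 0 / 0 / 0
  c2 r2c1: 0 / 0 / 0
  c3 r2c1: 90 / 6 / 90

(row, col, cycle) = (2, 1, 3)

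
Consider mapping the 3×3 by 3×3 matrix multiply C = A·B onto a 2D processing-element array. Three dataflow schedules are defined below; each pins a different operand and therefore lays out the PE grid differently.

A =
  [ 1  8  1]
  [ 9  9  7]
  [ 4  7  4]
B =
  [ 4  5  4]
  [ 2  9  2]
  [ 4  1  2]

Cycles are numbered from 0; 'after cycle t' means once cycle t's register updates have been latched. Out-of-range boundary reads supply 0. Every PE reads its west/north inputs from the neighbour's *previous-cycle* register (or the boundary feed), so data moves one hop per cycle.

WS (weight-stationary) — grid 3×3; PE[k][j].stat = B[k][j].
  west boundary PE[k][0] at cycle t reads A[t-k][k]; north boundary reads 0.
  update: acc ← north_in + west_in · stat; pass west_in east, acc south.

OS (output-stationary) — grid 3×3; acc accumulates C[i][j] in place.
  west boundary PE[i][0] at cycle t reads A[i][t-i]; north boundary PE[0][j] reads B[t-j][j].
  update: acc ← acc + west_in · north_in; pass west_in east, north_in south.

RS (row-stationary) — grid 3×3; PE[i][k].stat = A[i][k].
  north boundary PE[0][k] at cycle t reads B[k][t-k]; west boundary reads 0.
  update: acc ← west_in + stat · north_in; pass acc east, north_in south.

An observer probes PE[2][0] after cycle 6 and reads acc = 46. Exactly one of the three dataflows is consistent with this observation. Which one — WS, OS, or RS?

WS [3×3] PE[2][0] across cycles:
  after 0 — PE[2][0] acc=0, pass-E 0, pass-S 0
  after 1 — PE[2][0] acc=0, pass-E 0, pass-S 0
  after 2 — PE[2][0] acc=24, pass-E 1, pass-S 24
  after 3 — PE[2][0] acc=82, pass-E 7, pass-S 82
  after 4 — PE[2][0] acc=46, pass-E 4, pass-S 46
  after 5 — PE[2][0] acc=0, pass-E 0, pass-S 0
  after 6 — PE[2][0] acc=0, pass-E 0, pass-S 0
OS [3×3] PE[2][0] across cycles:
  after 0 — PE[2][0] acc=0, pass-E 0, pass-S 0
  after 1 — PE[2][0] acc=0, pass-E 0, pass-S 0
  after 2 — PE[2][0] acc=16, pass-E 4, pass-S 4
  after 3 — PE[2][0] acc=30, pass-E 7, pass-S 2
  after 4 — PE[2][0] acc=46, pass-E 4, pass-S 4
  after 5 — PE[2][0] acc=46, pass-E 0, pass-S 0
  after 6 — PE[2][0] acc=46, pass-E 0, pass-S 0
RS [3×3] PE[2][0] across cycles:
  after 0 — PE[2][0] acc=0, pass-E 0, pass-S 0
  after 1 — PE[2][0] acc=0, pass-E 0, pass-S 0
  after 2 — PE[2][0] acc=16, pass-E 16, pass-S 4
  after 3 — PE[2][0] acc=20, pass-E 20, pass-S 5
  after 4 — PE[2][0] acc=16, pass-E 16, pass-S 4
  after 5 — PE[2][0] acc=0, pass-E 0, pass-S 0
  after 6 — PE[2][0] acc=0, pass-E 0, pass-S 0

dataflow = OS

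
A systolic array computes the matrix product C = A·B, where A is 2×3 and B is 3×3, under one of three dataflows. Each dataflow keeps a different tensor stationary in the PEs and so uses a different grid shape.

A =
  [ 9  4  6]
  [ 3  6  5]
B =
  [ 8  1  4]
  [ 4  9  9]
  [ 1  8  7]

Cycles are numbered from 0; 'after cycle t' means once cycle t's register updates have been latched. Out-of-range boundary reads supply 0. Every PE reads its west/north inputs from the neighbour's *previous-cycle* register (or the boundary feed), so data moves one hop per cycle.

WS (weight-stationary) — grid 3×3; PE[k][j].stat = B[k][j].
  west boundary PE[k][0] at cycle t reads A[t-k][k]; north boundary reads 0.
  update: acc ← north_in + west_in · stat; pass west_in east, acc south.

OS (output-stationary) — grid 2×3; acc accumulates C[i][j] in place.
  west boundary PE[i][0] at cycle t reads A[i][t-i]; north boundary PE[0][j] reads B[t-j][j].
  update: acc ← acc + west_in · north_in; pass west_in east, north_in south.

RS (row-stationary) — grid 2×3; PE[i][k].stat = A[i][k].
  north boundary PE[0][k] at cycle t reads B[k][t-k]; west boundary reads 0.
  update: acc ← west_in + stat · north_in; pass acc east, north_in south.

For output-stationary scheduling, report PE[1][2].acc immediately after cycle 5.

PE[1][2].acc = 101

OS 2×3: PE[1][2] cycle-by-cycle (with neighbour feeds):
  [0] (0,2) acc=0 (h:0 v:0)
  [0] (1,1) acc=0 (h:0 v:0)
  [0] (1,2) acc=0 (h:0 v:0)
  [1] (0,2) acc=0 (h:0 v:0)
  [1] (1,1) acc=0 (h:0 v:0)
  [1] (1,2) acc=0 (h:0 v:0)
  [2] (0,2) acc=36 (h:9 v:4)
  [2] (1,1) acc=3 (h:3 v:1)
  [2] (1,2) acc=0 (h:0 v:0)
  [3] (0,2) acc=72 (h:4 v:9)
  [3] (1,1) acc=57 (h:6 v:9)
  [3] (1,2) acc=12 (h:3 v:4)
  [4] (0,2) acc=114 (h:6 v:7)
  [4] (1,1) acc=97 (h:5 v:8)
  [4] (1,2) acc=66 (h:6 v:9)
  [5] (0,2) acc=114 (h:0 v:0)
  [5] (1,1) acc=97 (h:0 v:0)
  [5] (1,2) acc=101 (h:5 v:7)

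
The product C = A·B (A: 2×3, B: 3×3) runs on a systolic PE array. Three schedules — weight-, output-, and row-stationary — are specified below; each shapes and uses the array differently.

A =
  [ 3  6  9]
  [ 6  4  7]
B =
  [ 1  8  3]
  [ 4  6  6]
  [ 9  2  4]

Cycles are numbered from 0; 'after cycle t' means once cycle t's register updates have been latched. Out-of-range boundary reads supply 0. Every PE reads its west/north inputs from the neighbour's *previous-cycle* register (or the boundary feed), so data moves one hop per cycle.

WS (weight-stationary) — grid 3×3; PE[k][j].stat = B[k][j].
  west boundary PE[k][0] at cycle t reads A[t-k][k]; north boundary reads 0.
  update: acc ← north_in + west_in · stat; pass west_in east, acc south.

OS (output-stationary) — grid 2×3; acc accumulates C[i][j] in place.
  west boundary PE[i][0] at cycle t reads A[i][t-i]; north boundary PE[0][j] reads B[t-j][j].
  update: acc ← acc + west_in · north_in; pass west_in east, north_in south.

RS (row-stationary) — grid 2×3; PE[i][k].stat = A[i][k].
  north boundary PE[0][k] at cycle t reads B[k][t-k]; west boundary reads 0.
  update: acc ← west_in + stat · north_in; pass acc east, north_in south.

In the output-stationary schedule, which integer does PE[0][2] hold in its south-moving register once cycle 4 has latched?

register = 4

Tracing OS — 2×3 array, target PE[0][2]:
  c0 r0c1: 0 / 0 / 0
  c0 r0c2: 0 / 0 / 0
  c1 r0c1: 24 / 3 / 8
  c1 r0c2: 0 / 0 / 0
  c2 r0c1: 60 / 6 / 6
  c2 r0c2: 9 / 3 / 3
  c3 r0c1: 78 / 9 / 2
  c3 r0c2: 45 / 6 / 6
  c4 r0c1: 78 / 0 / 0
  c4 r0c2: 81 / 9 / 4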